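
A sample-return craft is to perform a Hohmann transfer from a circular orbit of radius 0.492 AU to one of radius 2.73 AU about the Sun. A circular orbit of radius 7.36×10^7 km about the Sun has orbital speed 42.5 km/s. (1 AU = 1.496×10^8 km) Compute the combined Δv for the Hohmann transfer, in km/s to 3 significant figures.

From the circular-orbit relation v² = μ/r at r = 7.36×10^7 km: μ = v²r = (42.5)² × 7.36×10^7 = 1.32940×10^11 km³/s².
In km: r₁ = 0.492 × 1.496×10^8 = 7.36032×10^7 km; r₂ = 2.73 × 1.496×10^8 = 4.08408×10^8 km.
The Hohmann ellipse has a_t = (r₁ + r₂)/2 = 2.410056×10^8 km.
At r₁ the circular-orbit speed is v₁ = √(μ/r₁) = 42.499 km/s.
Transfer-orbit speed at r₁ (vis-viva): v_p = √[μ(2/r₁ − 1/a_t)] = 55.324 km/s.
First burn Δv₁ = |v_p − v₁| = 12.825 km/s.
Circular speed at r₂: v₂ = √(μ/r₂) = 18.04184 km/s.
Transfer-orbit speed at r₂: v_a = √[μ(2/r₂ − 1/a_t)] = 9.970467 km/s.
Second burn Δv₂ = |v₂ − v_a| = 8.0714 km/s.
Total Δv = Δv₁ + Δv₂ = 20.90 km/s.

Δv = 20.9 km/s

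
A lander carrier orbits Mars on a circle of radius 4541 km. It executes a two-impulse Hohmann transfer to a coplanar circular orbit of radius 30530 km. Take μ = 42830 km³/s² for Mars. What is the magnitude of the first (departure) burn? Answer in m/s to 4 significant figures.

Transfer-ellipse semi-major axis a_t = (r₁ + r₂)/2 = (4541 + 30530)/2 = 17535.5 km.
Circular speed at r = 4541 km: v_c = √(μ/r) = 3.0711 km/s.
Vis-viva on the transfer ellipse at r = 4541 km gives v_t = √[μ(2/r − 1/a_t)] = 4.0523 km/s.
Δv₁ = |v_t − v_c| = |4.0523 − 3.0711| = 0.9812 km/s.

Δv₁ = 981.2 m/s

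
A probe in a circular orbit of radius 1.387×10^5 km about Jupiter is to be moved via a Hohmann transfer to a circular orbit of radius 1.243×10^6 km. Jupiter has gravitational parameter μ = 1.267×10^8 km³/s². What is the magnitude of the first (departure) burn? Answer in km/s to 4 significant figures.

Δv₁ = 10.32 km/s

The Hohmann ellipse has a_t = (r₁ + r₂)/2 = 6.9085×10^5 km.
On the circular orbit at r = 1.387×10^5 km, v_c = √(μ/r) = 30.22 km/s.
Vis-viva on the transfer ellipse at r = 1.387×10^5 km gives v_t = √[μ(2/r − 1/a_t)] = 40.54 km/s.
Δv₁ = |v_t − v_c| = |40.54 − 30.22| = 10.32 km/s.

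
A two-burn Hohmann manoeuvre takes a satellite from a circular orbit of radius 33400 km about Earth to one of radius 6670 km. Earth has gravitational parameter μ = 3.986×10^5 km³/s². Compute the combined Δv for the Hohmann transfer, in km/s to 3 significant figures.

Δv = 3.71 km/s

Transfer-ellipse semi-major axis a_t = (r₁ + r₂)/2 = (33400 + 6670)/2 = 20035 km.
Circular speed at r₁: v₁ = √(μ/r₁) = √(3.986×10^5/33400) = 3.4546 km/s.
Transfer-orbit speed at r₁ (v² = μ(2/r − 1/a)): v_a = √[μ(2/r₁ − 1/a_t)] = 1.9933 km/s.
First burn Δv₁ = |v_a − v₁| = 1.461 km/s.
At r₂, v₂ = √(μ/r₂) = 7.730 km/s.
Transfer-orbit speed at r₂: v_p = √[μ(2/r₂ − 1/a_t)] = 9.981 km/s.
Second burn Δv₂ = |v₂ − v_p| = 2.251 km/s.
Δv = Δv₁ + Δv₂ = 1.461 + 2.251 = 3.712 km/s.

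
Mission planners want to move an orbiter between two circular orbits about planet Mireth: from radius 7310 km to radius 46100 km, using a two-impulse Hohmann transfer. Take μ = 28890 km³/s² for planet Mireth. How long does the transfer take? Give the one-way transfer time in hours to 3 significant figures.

Semi-major axis of the transfer orbit: a_t = (7310 + 46100)/2 = 26705 km.
Transfer time t = π√(a_t³/μ) = π√((26705)³ / 28890) = 80660 s.
Converting: 80660 s ÷ 3600 s/hour = 22.4 hours.

t = 22.4 hours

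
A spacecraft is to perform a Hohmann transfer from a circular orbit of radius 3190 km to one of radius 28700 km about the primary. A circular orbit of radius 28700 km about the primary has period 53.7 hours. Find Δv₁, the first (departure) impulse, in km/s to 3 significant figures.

Δv₁ = 0.956 km/s

From Kepler's third law T² = 4π²r³/μ at r = 28700 km, T = 53.7 hours = 53.7 × 3600 s = 1.9332×10^5 s: μ = 4π²r³/T² = 24971.9 km³/s².
The Hohmann ellipse has a_t = (r₁ + r₂)/2 = 15945 km.
Circular speed at r = 3190 km: v_c = √(μ/r) = 2.7979 km/s.
Vis-viva on the transfer ellipse at r = 3190 km gives v_t = √[μ(2/r − 1/a_t)] = 3.7537 km/s.
Δv₁ = |v_t − v_c| = |3.7537 − 2.7979| = 0.9558 km/s.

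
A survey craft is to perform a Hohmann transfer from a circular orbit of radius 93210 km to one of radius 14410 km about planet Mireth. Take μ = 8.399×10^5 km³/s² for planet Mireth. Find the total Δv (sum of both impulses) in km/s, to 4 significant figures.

Δv = 3.862 km/s

Transfer-ellipse semi-major axis a_t = (r₁ + r₂)/2 = (93210 + 14410)/2 = 53810 km.
Circular speed at r₁: v₁ = √(μ/r₁) = √(8.399×10^5/93210) = 3.0018 km/s.
Transfer-orbit speed at r₁ (vis-viva equation): v_a = √[μ(2/r₁ − 1/a_t)] = 1.5534 km/s.
First burn Δv₁ = |v_a − v₁| = 1.448 km/s.
At r₂, v₂ = √(μ/r₂) = 7.634521 km/s.
Transfer-orbit speed at r₂: v_p = √[μ(2/r₂ − 1/a_t)] = 10.04804 km/s.
Second burn Δv₂ = |v₂ − v_p| = 2.414 km/s.
Δv = Δv₁ + Δv₂ = 1.448 + 2.414 = 3.862 km/s.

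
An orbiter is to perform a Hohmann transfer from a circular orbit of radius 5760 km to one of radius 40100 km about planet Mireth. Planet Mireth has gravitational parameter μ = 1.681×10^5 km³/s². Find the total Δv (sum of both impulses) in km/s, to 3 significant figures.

Transfer-ellipse semi-major axis a_t = (r₁ + r₂)/2 = (5760 + 40100)/2 = 22930 km.
At r₁ the circular-orbit speed is v₁ = √(μ/r₁) = 5.402 km/s.
Transfer-orbit speed at r₁ (vis-viva): v_p = √[μ(2/r₁ − 1/a_t)] = 7.144 km/s.
First burn Δv₁ = |v_p − v₁| = 1.742 km/s.
Circular speed at r₂: v₂ = √(μ/r₂) = 2.047 km/s.
Transfer-orbit speed at r₂: v_a = √[μ(2/r₂ − 1/a_t)] = 1.026 km/s.
Second burn Δv₂ = |v₂ − v_a| = 1.021 km/s.
Δv = Δv₁ + Δv₂ = 1.742 + 1.021 = 2.763 km/s.

Δv = 2.76 km/s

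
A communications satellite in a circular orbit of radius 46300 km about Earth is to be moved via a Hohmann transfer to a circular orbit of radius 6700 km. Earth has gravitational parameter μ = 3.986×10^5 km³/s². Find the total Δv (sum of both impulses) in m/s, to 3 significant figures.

Δv = 3940 m/s

Transfer-ellipse semi-major axis a_t = (r₁ + r₂)/2 = (46300 + 6700)/2 = 26500 km.
At r₁ the circular-orbit speed is v₁ = √(μ/r₁) = 2.934 km/s.
On the transfer ellipse at r₁, vis-viva gives v_a = √[μ(2/r₁ − 1/a_t)] = 1.475 km/s.
First burn Δv₁ = |v_a − v₁| = 1.459 km/s.
Circular speed at r₂: v₂ = √(μ/r₂) = 7.7131 km/s.
Transfer-orbit speed at r₂: v_p = √[μ(2/r₂ − 1/a_t)] = 10.195 km/s.
Second burn Δv₂ = |v₂ − v_p| = 2.482 km/s.
Total Δv = Δv₁ + Δv₂ = 3.941 km/s.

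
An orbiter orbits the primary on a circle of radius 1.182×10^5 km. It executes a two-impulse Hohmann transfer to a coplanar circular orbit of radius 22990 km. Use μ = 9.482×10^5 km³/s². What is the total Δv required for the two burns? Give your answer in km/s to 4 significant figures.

Δv = 3.104 km/s

Transfer-ellipse semi-major axis a_t = (r₁ + r₂)/2 = (1.182×10^5 + 22990)/2 = 70595 km.
Circular speed at r₁: v₁ = √(μ/r₁) = √(9.482×10^5/1.182×10^5) = 2.832 km/s.
Transfer-orbit speed at r₁ (vis-viva equation): v_a = √[μ(2/r₁ − 1/a_t)] = 1.616 km/s.
First burn Δv₁ = |v_a − v₁| = 1.216 km/s.
Circular speed at r₂: v₂ = √(μ/r₂) = 6.422 km/s.
Transfer-orbit speed at r₂: v_p = √[μ(2/r₂ − 1/a_t)] = 8.310 km/s.
Second burn Δv₂ = |v₂ − v_p| = 1.888 km/s.
Δv = Δv₁ + Δv₂ = 1.216 + 1.888 = 3.104 km/s.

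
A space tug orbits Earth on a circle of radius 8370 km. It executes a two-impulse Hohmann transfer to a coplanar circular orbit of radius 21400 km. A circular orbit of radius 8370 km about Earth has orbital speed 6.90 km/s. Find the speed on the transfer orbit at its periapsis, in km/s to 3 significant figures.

v = 8.27 km/s

From the circular-orbit relation v² = μ/r at r = 8370 km: μ = v²r = (6.90)² × 8370 = 3.98496×10^5 km³/s².
Transfer-ellipse semi-major axis a_t = (r₁ + r₂)/2 = (8370 + 21400)/2 = 14885 km.
At periapsis, r = 8370 km.
Applying v² = μ(2/r − 1/a_t): v = 8.273 km/s.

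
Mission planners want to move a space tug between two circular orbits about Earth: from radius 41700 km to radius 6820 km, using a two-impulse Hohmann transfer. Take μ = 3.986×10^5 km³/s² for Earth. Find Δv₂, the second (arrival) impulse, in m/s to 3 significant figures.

Δv₂ = 2380 m/s

The Hohmann ellipse has a_t = (r₁ + r₂)/2 = 24260 km.
Circular speed at r = 6820 km: v_c = √(μ/r) = 7.6450 km/s.
Vis-viva on the transfer ellipse at r = 6820 km gives v_t = √[μ(2/r − 1/a_t)] = 10.023 km/s.
Δv₂ = |v_t − v_c| = |10.023 − 7.6450| = 2.378 km/s.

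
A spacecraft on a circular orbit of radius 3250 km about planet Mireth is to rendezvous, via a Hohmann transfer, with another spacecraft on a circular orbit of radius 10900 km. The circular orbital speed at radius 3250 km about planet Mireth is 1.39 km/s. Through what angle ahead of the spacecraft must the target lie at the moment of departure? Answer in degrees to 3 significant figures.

φ = 85.9°

From the circular-orbit relation v² = μ/r at r = 3250 km: μ = v²r = (1.39)² × 3250 = 6279.32 km³/s².
Semi-major axis of the transfer orbit: a_t = (3250 + 10900)/2 = 7075 km.
Transfer time t = π√(a_t³/μ) = 23593 s.
The target's mean motion on its circular orbit is ω₂ = √(μ/r₂³) = 6.9633×10^-5 rad/s.
Angle swept by the target during transfer: ω₂·t = 1.6429 rad = 94.13°.
Arrival is 180° from departure on the ellipse, so φ = 180° − 94.13° = 85.9°.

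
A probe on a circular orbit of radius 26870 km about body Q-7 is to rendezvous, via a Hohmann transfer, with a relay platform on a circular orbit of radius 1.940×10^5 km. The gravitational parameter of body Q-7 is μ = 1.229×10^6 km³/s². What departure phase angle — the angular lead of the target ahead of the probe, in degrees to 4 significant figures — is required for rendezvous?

φ = 102.7°

Transfer-ellipse semi-major axis a_t = (r₁ + r₂)/2 = (26870 + 1.940×10^5)/2 = 1.10435×10^5 km.
The half-period of the transfer ellipse is t = π√(a_t³/μ) = 1.0400×10^5 s.
Target angular speed ω₂ = √(μ/r₂³) = 1.2974×10^-5 rad/s.
Angle swept by the target during transfer: ω₂·t = 1.3493 rad = 77.31°.
Arrival is 180° from departure on the ellipse, so φ = 180° − 77.31° = 102.7°.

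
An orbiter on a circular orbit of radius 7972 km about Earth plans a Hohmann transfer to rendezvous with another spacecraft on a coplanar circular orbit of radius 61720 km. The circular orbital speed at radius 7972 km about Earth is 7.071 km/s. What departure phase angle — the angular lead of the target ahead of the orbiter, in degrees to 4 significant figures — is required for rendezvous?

φ = 103.6°

From the circular-orbit relation v² = μ/r at r = 7972 km: μ = v²r = (7.071)² × 7972 = 3.98592×10^5 km³/s².
The Hohmann ellipse has a_t = (r₁ + r₂)/2 = 34846 km.
Transfer time t = π√(a_t³/μ) = 32370 s.
The target's mean motion on its circular orbit is ω₂ = √(μ/r₂³) = 4.117×10^-5 rad/s.
Angle swept by the target during transfer: ω₂·t = 1.3327 rad = 76.36°.
Arrival is 180° from departure on the ellipse, so φ = 180° − 76.36° = 103.6°.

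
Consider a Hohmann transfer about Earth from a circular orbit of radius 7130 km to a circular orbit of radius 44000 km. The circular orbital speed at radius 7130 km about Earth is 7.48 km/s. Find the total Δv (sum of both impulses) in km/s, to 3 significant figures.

From the circular-orbit relation v² = μ/r at r = 7130 km: μ = v²r = (7.48)² × 7130 = 3.98926×10^5 km³/s².
Transfer-ellipse semi-major axis a_t = (r₁ + r₂)/2 = (7130 + 44000)/2 = 25565 km.
At r₁ the circular-orbit speed is v₁ = √(μ/r₁) = 7.480 km/s.
On the transfer ellipse at r₁, vis-viva gives v_p = √[μ(2/r₁ − 1/a_t)] = 9.813 km/s.
First burn Δv₁ = |v_p − v₁| = 2.333 km/s.
At r₂, v₂ = √(μ/r₂) = 3.011 km/s.
Transfer-orbit speed at r₂: v_a = √[μ(2/r₂ − 1/a_t)] = 1.590 km/s.
Second burn Δv₂ = |v₂ − v_a| = 1.421 km/s.
Total Δv = Δv₁ + Δv₂ = 3.754 km/s.

Δv = 3.75 km/s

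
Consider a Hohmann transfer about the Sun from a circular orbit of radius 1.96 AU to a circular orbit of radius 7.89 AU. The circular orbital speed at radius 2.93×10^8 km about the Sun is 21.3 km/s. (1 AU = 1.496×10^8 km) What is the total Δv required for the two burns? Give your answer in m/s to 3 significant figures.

Δv = 9580 m/s

From the circular-orbit relation v² = μ/r at r = 2.93×10^8 km: μ = v²r = (21.3)² × 2.93×10^8 = 1.32931×10^11 km³/s².
In km: r₁ = 1.96 × 1.496×10^8 = 2.93216×10^8 km; r₂ = 7.89 × 1.496×10^8 = 1.180344×10^9 km.
The Hohmann ellipse has a_t = (r₁ + r₂)/2 = 7.3678×10^8 km.
Circular speed at r₁: v₁ = √(μ/r₁) = √(1.32931×10^11/2.93216×10^8) = 21.2922 km/s.
Transfer-orbit speed at r₁ (vis-viva equation): v_p = √[μ(2/r₁ − 1/a_t)] = 26.9498 km/s.
First burn Δv₁ = |v_p − v₁| = 5.6576 km/s.
At r₂, v₂ = √(μ/r₂) = 10.61229 km/s.
Transfer-orbit speed at r₂: v_a = √[μ(2/r₂ − 1/a_t)] = 6.694745 km/s.
Second burn Δv₂ = |v₂ − v_a| = 3.9175 km/s.
Δv = Δv₁ + Δv₂ = 5.6576 + 3.9175 = 9.575 km/s.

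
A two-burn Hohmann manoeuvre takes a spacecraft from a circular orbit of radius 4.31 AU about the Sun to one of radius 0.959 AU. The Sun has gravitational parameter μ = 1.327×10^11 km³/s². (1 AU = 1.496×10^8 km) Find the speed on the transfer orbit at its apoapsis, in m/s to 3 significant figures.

v = 8660 m/s

In km: r₁ = 4.31 × 1.496×10^8 = 6.44776×10^8 km; r₂ = 0.959 × 1.496×10^8 = 1.434664×10^8 km.
Transfer-ellipse semi-major axis a_t = (r₁ + r₂)/2 = (6.44776×10^8 + 1.434664×10^8)/2 = 3.941212×10^8 km.
At apoapsis, r = 6.44776×10^8 km.
From the vis-viva equation, v = √[μ(2/r − 1/a_t)] = 8.655 km/s.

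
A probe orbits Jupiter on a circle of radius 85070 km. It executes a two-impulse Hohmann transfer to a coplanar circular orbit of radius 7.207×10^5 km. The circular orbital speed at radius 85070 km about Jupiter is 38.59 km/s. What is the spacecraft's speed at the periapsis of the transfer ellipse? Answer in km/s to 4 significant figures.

v = 51.61 km/s

From the circular-orbit relation v² = μ/r at r = 85070 km: μ = v²r = (38.59)² × 85070 = 1.26685×10^8 km³/s².
Transfer-ellipse semi-major axis a_t = (r₁ + r₂)/2 = (85070 + 7.207×10^5)/2 = 4.02885×10^5 km.
At periapsis, r = 85070 km.
Applying v² = μ(2/r − 1/a_t): v = 51.61 km/s.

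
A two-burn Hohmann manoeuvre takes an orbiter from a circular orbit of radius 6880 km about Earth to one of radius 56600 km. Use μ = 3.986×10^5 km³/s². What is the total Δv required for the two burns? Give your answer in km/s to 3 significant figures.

Δv = 3.97 km/s

The Hohmann ellipse has a_t = (r₁ + r₂)/2 = 31740 km.
Circular speed at r₁: v₁ = √(μ/r₁) = √(3.986×10^5/6880) = 7.61157 km/s.
Transfer-orbit speed at r₁ (vis-viva): v_p = √[μ(2/r₁ − 1/a_t)] = 10.1643 km/s.
First burn Δv₁ = |v_p − v₁| = 2.553 km/s.
At r₂, v₂ = √(μ/r₂) = 2.654 km/s.
Transfer-orbit speed at r₂: v_a = √[μ(2/r₂ − 1/a_t)] = 1.236 km/s.
Second burn Δv₂ = |v₂ − v_a| = 1.418 km/s.
Δv = Δv₁ + Δv₂ = 2.553 + 1.418 = 3.971 km/s.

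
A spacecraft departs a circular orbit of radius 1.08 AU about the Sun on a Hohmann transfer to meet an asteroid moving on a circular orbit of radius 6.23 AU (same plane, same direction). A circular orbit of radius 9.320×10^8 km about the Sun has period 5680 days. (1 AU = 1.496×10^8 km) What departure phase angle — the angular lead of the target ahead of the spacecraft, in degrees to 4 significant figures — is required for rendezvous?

φ = 99.11°

From Kepler's third law T² = 4π²r³/μ at r = 9.320×10^8 km, T = 5680 days = 5680 × 86400 s = 4.90752×10^8 s: μ = 4π²r³/T² = 1.32704×10^11 km³/s².
In km: r₁ = 1.08 × 1.496×10^8 = 1.61568×10^8 km; r₂ = 6.23 × 1.496×10^8 = 9.32008×10^8 km.
The Hohmann ellipse has a_t = (r₁ + r₂)/2 = 5.46788×10^8 km.
Transfer time t = π√(a_t³/μ) = 1.10265×10^8 s.
The target's mean motion on its circular orbit is ω₂ = √(μ/r₂³) = 1.28030×10^-8 rad/s.
Angle swept by the target during transfer: ω₂·t = 1.41172 rad = 80.89°.
Arrival is 180° from departure on the ellipse, so φ = 180° − 80.89° = 99.11°.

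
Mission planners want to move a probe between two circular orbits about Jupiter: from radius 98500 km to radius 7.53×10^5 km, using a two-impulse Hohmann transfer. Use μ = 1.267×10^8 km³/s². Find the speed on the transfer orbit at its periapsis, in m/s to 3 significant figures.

Semi-major axis of the transfer orbit: a_t = (98500 + 7.530×10^5)/2 = 4.2575×10^5 km.
At periapsis, r = 98500 km.
From the vis-viva equation, v = √[μ(2/r − 1/a_t)] = 47.70 km/s.

v = 47700 m/s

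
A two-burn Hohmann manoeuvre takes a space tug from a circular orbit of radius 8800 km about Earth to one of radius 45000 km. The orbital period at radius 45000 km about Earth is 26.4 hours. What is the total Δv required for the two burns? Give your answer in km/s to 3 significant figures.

From Kepler's third law T² = 4π²r³/μ at r = 45000 km, T = 26.4 hours = 26.4 × 3600 s = 95040 s: μ = 4π²r³/T² = 3.98276×10^5 km³/s².
Semi-major axis of the transfer orbit: a_t = (8800 + 45000)/2 = 26900 km.
Circular speed at r₁: v₁ = √(μ/r₁) = √(3.98276×10^5/8800) = 6.727 km/s.
Transfer-orbit speed at r₁ (vis-viva): v_p = √[μ(2/r₁ − 1/a_t)] = 8.701 km/s.
First burn Δv₁ = |v_p − v₁| = 1.974 km/s.
At r₂, v₂ = √(μ/r₂) = 2.975 km/s.
Transfer-orbit speed at r₂: v_a = √[μ(2/r₂ − 1/a_t)] = 1.702 km/s.
Second burn Δv₂ = |v₂ − v_a| = 1.273 km/s.
Δv = Δv₁ + Δv₂ = 1.974 + 1.273 = 3.247 km/s.

Δv = 3.25 km/s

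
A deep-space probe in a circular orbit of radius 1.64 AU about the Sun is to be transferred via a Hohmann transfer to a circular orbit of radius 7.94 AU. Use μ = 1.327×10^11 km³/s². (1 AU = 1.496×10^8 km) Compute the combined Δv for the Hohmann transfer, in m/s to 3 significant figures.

Δv = 11100 m/s

In km: r₁ = 1.64 × 1.496×10^8 = 2.45344×10^8 km; r₂ = 7.94 × 1.496×10^8 = 1.187824×10^9 km.
Transfer-ellipse semi-major axis a_t = (r₁ + r₂)/2 = (2.45344×10^8 + 1.187824×10^9)/2 = 7.16584×10^8 km.
Circular speed at r₁: v₁ = √(μ/r₁) = √(1.327×10^11/2.45344×10^8) = 23.257 km/s.
Transfer-orbit speed at r₁ (v² = μ(2/r − 1/a)): v_p = √[μ(2/r₁ − 1/a_t)] = 29.943 km/s.
First burn Δv₁ = |v_p − v₁| = 6.686 km/s.
At r₂, v₂ = √(μ/r₂) = 10.57 km/s.
Transfer-orbit speed at r₂: v_a = √[μ(2/r₂ − 1/a_t)] = 6.185 km/s.
Second burn Δv₂ = |v₂ − v_a| = 4.385 km/s.
Δv = Δv₁ + Δv₂ = 6.686 + 4.385 = 11.07 km/s.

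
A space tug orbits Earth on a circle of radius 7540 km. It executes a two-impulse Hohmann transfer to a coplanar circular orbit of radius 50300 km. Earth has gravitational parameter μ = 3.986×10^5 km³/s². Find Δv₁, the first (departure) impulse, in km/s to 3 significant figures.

Δv₁ = 2.32 km/s

Transfer-ellipse semi-major axis a_t = (r₁ + r₂)/2 = (7540 + 50300)/2 = 28920 km.
Circular speed at r = 7540 km: v_c = √(μ/r) = 7.271 km/s.
Vis-viva on the transfer ellipse at r = 7540 km gives v_t = √[μ(2/r − 1/a_t)] = 9.589 km/s.
Δv₁ = |v_t − v_c| = |9.589 − 7.271| = 2.318 km/s.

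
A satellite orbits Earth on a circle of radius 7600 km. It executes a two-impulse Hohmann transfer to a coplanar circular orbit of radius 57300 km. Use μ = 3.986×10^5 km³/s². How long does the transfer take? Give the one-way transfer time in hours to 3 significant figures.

Transfer-ellipse semi-major axis a_t = (r₁ + r₂)/2 = (7600 + 57300)/2 = 32450 km.
By Kepler's third law the transfer-orbit period is T = 2π√(a_t³/μ), so t = T/2 = 29090 s.
Converting: 29090 s ÷ 3600 s/hour = 8.08 hours.

t = 8.08 hours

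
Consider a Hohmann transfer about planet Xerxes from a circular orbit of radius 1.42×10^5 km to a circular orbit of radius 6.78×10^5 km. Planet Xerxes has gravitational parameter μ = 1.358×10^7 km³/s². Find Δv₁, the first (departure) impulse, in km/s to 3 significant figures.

Δv₁ = 2.80 km/s

Semi-major axis of the transfer orbit: a_t = (1.420×10^5 + 6.780×10^5)/2 = 4.100×10^5 km.
Circular speed at r = 1.420×10^5 km: v_c = √(μ/r) = 9.77925 km/s.
Transfer-orbit speed at the same r (vis-viva, a = a_t): v_t = √[μ(2/r − 1/a_t)] = 12.5756 km/s.
Δv₁ = |v_t − v_c| = |12.5756 − 9.77925| = 2.796 km/s.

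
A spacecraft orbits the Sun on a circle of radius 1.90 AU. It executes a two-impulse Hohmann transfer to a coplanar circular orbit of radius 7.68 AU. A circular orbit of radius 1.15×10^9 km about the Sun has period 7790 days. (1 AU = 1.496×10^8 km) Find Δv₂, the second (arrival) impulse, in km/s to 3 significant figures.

Δv₂ = 3.98 km/s

From Kepler's third law T² = 4π²r³/μ at r = 1.15×10^9 km, T = 7790 days = 7790 × 86400 s = 6.73056×10^8 s: μ = 4π²r³/T² = 1.32541×10^11 km³/s².
In km: r₁ = 1.90 × 1.496×10^8 = 2.8424×10^8 km; r₂ = 7.68 × 1.496×10^8 = 1.148928×10^9 km.
Semi-major axis of the transfer orbit: a_t = (2.8424×10^8 + 1.148928×10^9)/2 = 7.16584×10^8 km.
Circular speed at r = 1.148928×10^9 km: v_c = √(μ/r) = 10.7406 km/s.
Vis-viva on the transfer ellipse at r = 1.148928×10^9 km gives v_t = √[μ(2/r − 1/a_t)] = 6.76454 km/s.
Δv₂ = |v_t − v_c| = |6.76454 − 10.7406| = 3.976 km/s.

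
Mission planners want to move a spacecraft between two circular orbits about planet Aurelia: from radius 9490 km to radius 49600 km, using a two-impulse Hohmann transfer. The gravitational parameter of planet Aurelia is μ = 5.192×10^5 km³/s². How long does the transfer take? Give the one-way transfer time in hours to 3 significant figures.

The Hohmann ellipse has a_t = (r₁ + r₂)/2 = 29545 km.
Transfer time t = π√(a_t³/μ) = π√((29545)³ / 5.192×10^5) = 22140 s.
Converting: 22140 s ÷ 3600 s/hour = 6.15 hours.

t = 6.15 hours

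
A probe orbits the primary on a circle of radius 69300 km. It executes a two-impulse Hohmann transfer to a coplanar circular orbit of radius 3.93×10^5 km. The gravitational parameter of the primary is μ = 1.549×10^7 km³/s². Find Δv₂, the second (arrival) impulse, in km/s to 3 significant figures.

The Hohmann ellipse has a_t = (r₁ + r₂)/2 = 2.3115×10^5 km.
Circular speed at r = 3.930×10^5 km: v_c = √(μ/r) = 6.27812 km/s.
Vis-viva on the transfer ellipse at r = 3.930×10^5 km gives v_t = √[μ(2/r − 1/a_t)] = 3.43755 km/s.
Δv₂ = |v_t − v_c| = |3.43755 − 6.27812| = 2.841 km/s.

Δv₂ = 2.84 km/s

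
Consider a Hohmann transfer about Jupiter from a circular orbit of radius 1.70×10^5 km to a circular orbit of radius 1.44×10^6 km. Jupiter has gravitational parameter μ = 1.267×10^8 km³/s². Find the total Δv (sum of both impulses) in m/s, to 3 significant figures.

Δv = 14300 m/s

The Hohmann ellipse has a_t = (r₁ + r₂)/2 = 8.050×10^5 km.
Circular speed at r₁: v₁ = √(μ/r₁) = √(1.267×10^8/1.700×10^5) = 27.300 km/s.
Transfer-orbit speed at r₁ (vis-viva equation): v_p = √[μ(2/r₁ − 1/a_t)] = 36.513 km/s.
First burn Δv₁ = |v_p − v₁| = 9.213 km/s.
Circular speed at r₂: v₂ = √(μ/r₂) = 9.38009 km/s.
Transfer-orbit speed at r₂: v_a = √[μ(2/r₂ − 1/a_t)] = 4.31056 km/s.
Second burn Δv₂ = |v₂ − v_a| = 5.070 km/s.
Total Δv = Δv₁ + Δv₂ = 14.28 km/s.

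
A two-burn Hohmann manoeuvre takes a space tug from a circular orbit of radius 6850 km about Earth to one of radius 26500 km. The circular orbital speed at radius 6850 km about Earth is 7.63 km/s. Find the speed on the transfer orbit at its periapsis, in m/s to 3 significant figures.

v = 9620 m/s

From the circular-orbit relation v² = μ/r at r = 6850 km: μ = v²r = (7.63)² × 6850 = 3.98786×10^5 km³/s².
The Hohmann ellipse has a_t = (r₁ + r₂)/2 = 16675 km.
The periapsis of the transfer ellipse is at r = 6850 km.
Applying v² = μ(2/r − 1/a_t): v = 9.619 km/s.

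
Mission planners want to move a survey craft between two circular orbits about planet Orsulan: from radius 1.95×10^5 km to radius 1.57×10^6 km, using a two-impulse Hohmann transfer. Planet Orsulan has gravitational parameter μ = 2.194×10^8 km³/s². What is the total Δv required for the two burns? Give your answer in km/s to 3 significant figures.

Semi-major axis of the transfer orbit: a_t = (1.950×10^5 + 1.570×10^6)/2 = 8.825×10^5 km.
Circular speed at r₁: v₁ = √(μ/r₁) = √(2.194×10^8/1.950×10^5) = 33.543 km/s.
Transfer-orbit speed at r₁ (v² = μ(2/r − 1/a)): v_p = √[μ(2/r₁ − 1/a_t)] = 44.740 km/s.
First burn Δv₁ = |v_p − v₁| = 11.197 km/s.
Circular speed at r₂: v₂ = √(μ/r₂) = 11.82139 km/s.
Transfer-orbit speed at r₂: v_a = √[μ(2/r₂ − 1/a_t)] = 5.556847 km/s.
Second burn Δv₂ = |v₂ − v_a| = 6.2645 km/s.
Δv = Δv₁ + Δv₂ = 11.197 + 6.2645 = 17.46 km/s.

Δv = 17.5 km/s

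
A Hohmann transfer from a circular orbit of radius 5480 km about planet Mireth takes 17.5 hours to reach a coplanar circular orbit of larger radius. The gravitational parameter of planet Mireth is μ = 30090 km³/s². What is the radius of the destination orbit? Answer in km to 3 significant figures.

r₂ = 40400 km

Transfer time t = 17.5 hours = 63000 s, and t = π√(a_t³/μ).
So a_t = (μ t²/π²)^(1/3) = (30090 × (63000)² / π²)^(1/3) = 22958 km.
Since a_t = (r₁ + r₂)/2, r₂ = 2a_t − r₁ = 2×22958 − 5480 = 40436 km.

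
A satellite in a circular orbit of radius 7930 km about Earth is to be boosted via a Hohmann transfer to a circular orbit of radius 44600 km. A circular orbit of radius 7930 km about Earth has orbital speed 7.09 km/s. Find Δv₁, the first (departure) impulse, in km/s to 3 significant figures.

Δv₁ = 2.15 km/s

From the circular-orbit relation v² = μ/r at r = 7930 km: μ = v²r = (7.09)² × 7930 = 3.98626×10^5 km³/s².
Semi-major axis of the transfer orbit: a_t = (7930 + 44600)/2 = 26265 km.
Circular speed at r = 7930 km: v_c = √(μ/r) = 7.090 km/s.
Vis-viva on the transfer ellipse at r = 7930 km gives v_t = √[μ(2/r − 1/a_t)] = 9.239 km/s.
Δv₁ = |v_t − v_c| = |9.239 − 7.090| = 2.149 km/s.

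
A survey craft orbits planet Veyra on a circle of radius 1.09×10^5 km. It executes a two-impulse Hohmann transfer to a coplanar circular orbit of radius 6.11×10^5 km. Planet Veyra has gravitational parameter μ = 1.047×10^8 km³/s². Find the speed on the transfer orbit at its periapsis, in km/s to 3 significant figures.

Semi-major axis of the transfer orbit: a_t = (1.090×10^5 + 6.110×10^5)/2 = 3.600×10^5 km.
The periapsis of the transfer ellipse is at r = 1.090×10^5 km.
Vis-viva: v = √[μ(2/r − 1/a_t)] = √[1.047×10^8 × (2/1.090×10^5 − 1/3.600×10^5)] = 40.38 km/s.

v = 40.4 km/s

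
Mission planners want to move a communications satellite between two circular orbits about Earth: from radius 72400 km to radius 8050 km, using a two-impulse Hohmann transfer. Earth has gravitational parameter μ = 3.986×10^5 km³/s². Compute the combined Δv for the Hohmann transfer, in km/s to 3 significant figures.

Semi-major axis of the transfer orbit: a_t = (72400 + 8050)/2 = 40225 km.
At r₁ the circular-orbit speed is v₁ = √(μ/r₁) = 2.3464 km/s.
Transfer-orbit speed at r₁ (vis-viva): v_a = √[μ(2/r₁ − 1/a_t)] = 1.0497 km/s.
First burn Δv₁ = |v_a − v₁| = 1.2967 km/s.
At r₂, v₂ = √(μ/r₂) = 7.0367 km/s.
Transfer-orbit speed at r₂: v_p = √[μ(2/r₂ − 1/a_t)] = 9.4404 km/s.
Second burn Δv₂ = |v₂ − v_p| = 2.4037 km/s.
Total Δv = Δv₁ + Δv₂ = 3.700 km/s.

Δv = 3.70 km/s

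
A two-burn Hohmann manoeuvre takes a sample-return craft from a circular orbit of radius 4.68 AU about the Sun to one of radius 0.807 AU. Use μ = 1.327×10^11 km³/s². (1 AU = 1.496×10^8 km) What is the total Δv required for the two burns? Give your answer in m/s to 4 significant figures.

Δv = 16450 m/s

In km: r₁ = 4.68 × 1.496×10^8 = 7.00128×10^8 km; r₂ = 0.807 × 1.496×10^8 = 1.207272×10^8 km.
Semi-major axis of the transfer orbit: a_t = (7.00128×10^8 + 1.207272×10^8)/2 = 4.104276×10^8 km.
At r₁ the circular-orbit speed is v₁ = √(μ/r₁) = 13.767 km/s.
Transfer-orbit speed at r₁ (vis-viva equation): v_a = √[μ(2/r₁ − 1/a_t)] = 7.4667 km/s.
First burn Δv₁ = |v_a − v₁| = 6.300 km/s.
At r₂, v₂ = √(μ/r₂) = 33.15 km/s.
Transfer-orbit speed at r₂: v_p = √[μ(2/r₂ − 1/a_t)] = 43.30 km/s.
Second burn Δv₂ = |v₂ − v_p| = 10.15 km/s.
Total Δv = Δv₁ + Δv₂ = 16.45 km/s.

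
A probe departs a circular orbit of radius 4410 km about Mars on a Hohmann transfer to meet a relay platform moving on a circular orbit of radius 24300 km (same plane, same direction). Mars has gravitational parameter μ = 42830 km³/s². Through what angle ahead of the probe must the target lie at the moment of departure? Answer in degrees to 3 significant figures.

φ = 98.3°

Transfer-ellipse semi-major axis a_t = (r₁ + r₂)/2 = (4410 + 24300)/2 = 14355 km.
The half-period of the transfer ellipse is t = π√(a_t³/μ) = 26110 s.
Target angular speed ω₂ = √(μ/r₂³) = 5.463×10^-5 rad/s.
Angle swept by the target during transfer: ω₂·t = 1.4264 rad = 81.73°.
Arrival is 180° from departure on the ellipse, so φ = 180° − 81.73° = 98.3°.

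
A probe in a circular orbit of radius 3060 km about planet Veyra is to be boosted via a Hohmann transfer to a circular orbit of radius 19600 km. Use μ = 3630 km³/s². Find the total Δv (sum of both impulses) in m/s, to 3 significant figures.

Semi-major axis of the transfer orbit: a_t = (3060 + 19600)/2 = 11330 km.
At r₁ the circular-orbit speed is v₁ = √(μ/r₁) = 1.08916 km/s.
Transfer-orbit speed at r₁ (v² = μ(2/r − 1/a)): v_p = √[μ(2/r₁ − 1/a_t)] = 1.43254 km/s.
First burn Δv₁ = |v_p − v₁| = 0.3434 km/s.
Circular speed at r₂: v₂ = √(μ/r₂) = 0.4304 km/s.
Transfer-orbit speed at r₂: v_a = √[μ(2/r₂ − 1/a_t)] = 0.2237 km/s.
Second burn Δv₂ = |v₂ − v_a| = 0.2067 km/s.
Total Δv = Δv₁ + Δv₂ = 0.5501 km/s.

Δv = 550 m/s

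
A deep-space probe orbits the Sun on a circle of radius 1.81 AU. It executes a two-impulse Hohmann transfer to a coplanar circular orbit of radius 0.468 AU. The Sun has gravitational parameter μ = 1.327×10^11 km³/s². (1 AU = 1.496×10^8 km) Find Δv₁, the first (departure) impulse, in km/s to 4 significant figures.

In km: r₁ = 1.81 × 1.496×10^8 = 2.70776×10^8 km; r₂ = 0.468 × 1.496×10^8 = 7.00128×10^7 km.
The Hohmann ellipse has a_t = (r₁ + r₂)/2 = 1.703944×10^8 km.
On the circular orbit at r = 2.70776×10^8 km, v_c = √(μ/r) = 22.1376 km/s.
Transfer-orbit speed at the same r (vis-viva, a = a_t): v_t = √[μ(2/r − 1/a_t)] = 14.1903 km/s.
Δv₁ = |v_t − v_c| = |14.1903 − 22.1376| = 7.947 km/s.

Δv₁ = 7.947 km/s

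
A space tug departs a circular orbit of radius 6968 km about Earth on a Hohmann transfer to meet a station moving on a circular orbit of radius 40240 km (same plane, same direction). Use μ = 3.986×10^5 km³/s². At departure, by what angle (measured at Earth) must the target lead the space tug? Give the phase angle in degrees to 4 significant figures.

φ = 99.13°

Transfer-ellipse semi-major axis a_t = (r₁ + r₂)/2 = (6968 + 40240)/2 = 23604 km.
The half-period of the transfer ellipse is t = π√(a_t³/μ) = 18045 s.
The target's mean motion on its circular orbit is ω₂ = √(μ/r₂³) = 7.8213×10^-5 rad/s.
Angle swept by the target during transfer: ω₂·t = 1.4114 rad = 80.87°.
The space tug traverses 180° on the transfer ellipse, so the target must lead by 180° − 80.87° = 99.13°.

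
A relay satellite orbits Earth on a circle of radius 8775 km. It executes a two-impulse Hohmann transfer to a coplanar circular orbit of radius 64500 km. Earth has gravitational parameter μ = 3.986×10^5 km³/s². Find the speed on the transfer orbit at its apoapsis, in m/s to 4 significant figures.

v = 1217 m/s

The Hohmann ellipse has a_t = (r₁ + r₂)/2 = 36637.5 km.
At apoapsis, r = 64500 km.
Vis-viva: v = √[μ(2/r − 1/a_t)] = √[3.986×10^5 × (2/64500 − 1/36637.5)] = 1.217 km/s.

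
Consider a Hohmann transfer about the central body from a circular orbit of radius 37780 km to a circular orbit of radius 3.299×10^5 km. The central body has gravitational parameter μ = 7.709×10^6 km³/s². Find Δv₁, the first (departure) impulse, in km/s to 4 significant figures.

The Hohmann ellipse has a_t = (r₁ + r₂)/2 = 1.8384×10^5 km.
On the circular orbit at r = 37780 km, v_c = √(μ/r) = 14.2846 km/s.
Transfer-orbit speed at the same r (vis-viva, a = a_t): v_t = √[μ(2/r − 1/a_t)] = 19.1355 km/s.
Δv₁ = |v_t − v_c| = |19.1355 − 14.2846| = 4.851 km/s.

Δv₁ = 4.851 km/s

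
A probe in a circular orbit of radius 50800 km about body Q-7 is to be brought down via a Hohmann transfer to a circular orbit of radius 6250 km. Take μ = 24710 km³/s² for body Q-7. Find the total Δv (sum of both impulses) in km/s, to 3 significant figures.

Δv = 1.04 km/s

The Hohmann ellipse has a_t = (r₁ + r₂)/2 = 28525 km.
Circular speed at r₁: v₁ = √(μ/r₁) = √(24710/50800) = 0.69744 km/s.
On the transfer ellipse at r₁, vis-viva gives v_a = √[μ(2/r₁ − 1/a_t)] = 0.32646 km/s.
First burn Δv₁ = |v_a − v₁| = 0.3710 km/s.
At r₂, v₂ = √(μ/r₂) = 1.9884 km/s.
Transfer-orbit speed at r₂: v_p = √[μ(2/r₂ − 1/a_t)] = 2.6535 km/s.
Second burn Δv₂ = |v₂ − v_p| = 0.6651 km/s.
Δv = Δv₁ + Δv₂ = 0.3710 + 0.6651 = 1.036 km/s.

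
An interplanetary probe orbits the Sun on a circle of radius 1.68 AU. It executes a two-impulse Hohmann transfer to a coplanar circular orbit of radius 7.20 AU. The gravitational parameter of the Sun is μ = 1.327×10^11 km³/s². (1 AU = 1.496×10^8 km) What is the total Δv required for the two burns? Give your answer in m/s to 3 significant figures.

Δv = 10600 m/s

In km: r₁ = 1.68 × 1.496×10^8 = 2.51328×10^8 km; r₂ = 7.20 × 1.496×10^8 = 1.07712×10^9 km.
The Hohmann ellipse has a_t = (r₁ + r₂)/2 = 6.64224×10^8 km.
Circular speed at r₁: v₁ = √(μ/r₁) = √(1.327×10^11/2.51328×10^8) = 22.9781 km/s.
Transfer-orbit speed at r₁ (vis-viva): v_p = √[μ(2/r₁ − 1/a_t)] = 29.2610 km/s.
First burn Δv₁ = |v_p − v₁| = 6.2829 km/s.
At r₂, v₂ = √(μ/r₂) = 11.0995 km/s.
Transfer-orbit speed at r₂: v_a = √[μ(2/r₂ − 1/a_t)] = 6.82758 km/s.
Second burn Δv₂ = |v₂ − v_a| = 4.2719 km/s.
Total Δv = Δv₁ + Δv₂ = 10.55 km/s.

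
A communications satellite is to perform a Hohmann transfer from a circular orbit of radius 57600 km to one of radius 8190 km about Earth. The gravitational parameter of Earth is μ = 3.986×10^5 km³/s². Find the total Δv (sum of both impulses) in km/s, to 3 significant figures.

Δv = 3.57 km/s

Semi-major axis of the transfer orbit: a_t = (57600 + 8190)/2 = 32895 km.
At r₁ the circular-orbit speed is v₁ = √(μ/r₁) = 2.631 km/s.
On the transfer ellipse at r₁, vis-viva equation gives v_a = √[μ(2/r₁ − 1/a_t)] = 1.313 km/s.
First burn Δv₁ = |v_a − v₁| = 1.318 km/s.
At r₂, v₂ = √(μ/r₂) = 6.9763 km/s.
Transfer-orbit speed at r₂: v_p = √[μ(2/r₂ − 1/a_t)] = 9.2315 km/s.
Second burn Δv₂ = |v₂ − v_p| = 2.255 km/s.
Total Δv = Δv₁ + Δv₂ = 3.573 km/s.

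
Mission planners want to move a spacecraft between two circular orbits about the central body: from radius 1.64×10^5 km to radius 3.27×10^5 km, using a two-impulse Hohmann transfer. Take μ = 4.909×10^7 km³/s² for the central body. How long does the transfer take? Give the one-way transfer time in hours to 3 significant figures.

Semi-major axis of the transfer orbit: a_t = (1.640×10^5 + 3.270×10^5)/2 = 2.455×10^5 km.
By Kepler's third law the transfer-orbit period is T = 2π√(a_t³/μ), so t = T/2 = 54542 s.
Converting: 54542 s ÷ 3600 s/hour = 15.2 hours.

t = 15.2 hours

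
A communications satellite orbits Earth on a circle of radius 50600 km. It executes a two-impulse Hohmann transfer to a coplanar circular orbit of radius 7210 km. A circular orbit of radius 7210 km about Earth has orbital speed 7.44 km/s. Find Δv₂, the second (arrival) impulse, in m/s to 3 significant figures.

From the circular-orbit relation v² = μ/r at r = 7210 km: μ = v²r = (7.44)² × 7210 = 3.99099×10^5 km³/s².
Transfer-ellipse semi-major axis a_t = (r₁ + r₂)/2 = (50600 + 7210)/2 = 28905 km.
On the circular orbit at r = 7210 km, v_c = √(μ/r) = 7.440 km/s.
Vis-viva on the transfer ellipse at r = 7210 km gives v_t = √[μ(2/r − 1/a_t)] = 9.844 km/s.
Δv₂ = |v_t − v_c| = |9.844 − 7.440| = 2.404 km/s.

Δv₂ = 2400 m/s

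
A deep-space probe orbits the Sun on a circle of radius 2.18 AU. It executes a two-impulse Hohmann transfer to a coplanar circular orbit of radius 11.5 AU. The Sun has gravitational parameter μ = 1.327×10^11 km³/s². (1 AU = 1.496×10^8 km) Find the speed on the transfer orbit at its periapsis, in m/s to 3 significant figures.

In km: r₁ = 2.18 × 1.496×10^8 = 3.26128×10^8 km; r₂ = 11.5 × 1.496×10^8 = 1.7204×10^9 km.
Transfer-ellipse semi-major axis a_t = (r₁ + r₂)/2 = (3.26128×10^8 + 1.7204×10^9)/2 = 1.023264×10^9 km.
At periapsis, r = 3.26128×10^8 km.
From the vis-viva equation, v = √[μ(2/r − 1/a_t)] = 26.16 km/s.

v = 26200 m/s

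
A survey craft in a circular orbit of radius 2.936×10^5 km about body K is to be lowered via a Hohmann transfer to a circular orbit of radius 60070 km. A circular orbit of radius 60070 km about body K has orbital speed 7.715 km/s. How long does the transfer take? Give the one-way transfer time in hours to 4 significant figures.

t = 34.32 hours

From the circular-orbit relation v² = μ/r at r = 60070 km: μ = v²r = (7.715)² × 60070 = 3.57544×10^6 km³/s².
Transfer-ellipse semi-major axis a_t = (r₁ + r₂)/2 = (2.936×10^5 + 60070)/2 = 1.76835×10^5 km.
By Kepler's third law the transfer-orbit period is T = 2π√(a_t³/μ), so t = T/2 = 1.2355×10^5 s.
Converting: 1.2355×10^5 s ÷ 3600 s/hour = 34.32 hours.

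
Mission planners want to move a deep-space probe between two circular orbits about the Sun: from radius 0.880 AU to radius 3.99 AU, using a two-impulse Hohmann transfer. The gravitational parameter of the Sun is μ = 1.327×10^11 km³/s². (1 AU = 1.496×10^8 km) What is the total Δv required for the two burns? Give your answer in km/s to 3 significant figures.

In km: r₁ = 0.880 × 1.496×10^8 = 1.31648×10^8 km; r₂ = 3.99 × 1.496×10^8 = 5.96904×10^8 km.
Transfer-ellipse semi-major axis a_t = (r₁ + r₂)/2 = (1.31648×10^8 + 5.96904×10^8)/2 = 3.64276×10^8 km.
Circular speed at r₁: v₁ = √(μ/r₁) = √(1.327×10^11/1.31648×10^8) = 31.749 km/s.
On the transfer ellipse at r₁, v² = μ(2/r − 1/a) gives v_p = √[μ(2/r₁ − 1/a_t)] = 40.641 km/s.
First burn Δv₁ = |v_p − v₁| = 8.892 km/s.
Circular speed at r₂: v₂ = √(μ/r₂) = 14.91 km/s.
Transfer-orbit speed at r₂: v_a = √[μ(2/r₂ − 1/a_t)] = 8.963 km/s.
Second burn Δv₂ = |v₂ − v_a| = 5.947 km/s.
Δv = Δv₁ + Δv₂ = 8.892 + 5.947 = 14.84 km/s.

Δv = 14.8 km/s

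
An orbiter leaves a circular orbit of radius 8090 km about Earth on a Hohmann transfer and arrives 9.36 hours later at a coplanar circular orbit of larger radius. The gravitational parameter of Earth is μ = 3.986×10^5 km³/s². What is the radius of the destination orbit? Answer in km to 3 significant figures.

r₂ = 63500 km

Transfer time t = 9.36 hours = 33696 s, and t = π√(a_t³/μ).
So a_t = (μ t²/π²)^(1/3) = (3.986×10^5 × (33696)² / π²)^(1/3) = 35793 km.
Since a_t = (r₁ + r₂)/2, r₂ = 2a_t − r₁ = 2×35793 − 8090 = 63496 km.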